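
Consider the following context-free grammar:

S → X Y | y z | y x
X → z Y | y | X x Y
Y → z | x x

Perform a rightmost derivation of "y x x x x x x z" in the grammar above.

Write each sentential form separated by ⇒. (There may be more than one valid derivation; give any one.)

S ⇒ X Y ⇒ X z ⇒ X x Y z ⇒ X x x x z ⇒ X x Y x x x z ⇒ X x x x x x x z ⇒ y x x x x x x z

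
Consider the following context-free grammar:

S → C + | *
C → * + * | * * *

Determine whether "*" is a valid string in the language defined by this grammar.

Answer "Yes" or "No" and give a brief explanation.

Yes - a valid derivation exists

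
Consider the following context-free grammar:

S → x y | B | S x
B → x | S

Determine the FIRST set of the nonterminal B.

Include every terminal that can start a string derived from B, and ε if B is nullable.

We compute FIRST(B) using the standard algorithm.
FIRST(B) = {x}
FIRST(S) = {x}
Therefore, FIRST(B) = {x}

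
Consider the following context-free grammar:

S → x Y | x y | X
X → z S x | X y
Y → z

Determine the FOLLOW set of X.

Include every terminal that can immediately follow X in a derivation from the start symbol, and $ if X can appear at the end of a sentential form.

We compute FOLLOW(X) using the standard algorithm.
FOLLOW(S) starts with {$}.
FIRST(S) = {x, z}
FIRST(X) = {z}
FIRST(Y) = {z}
FOLLOW(S) = {$, x}
FOLLOW(X) = {$, x, y}
FOLLOW(Y) = {$, x}
Therefore, FOLLOW(X) = {$, x, y}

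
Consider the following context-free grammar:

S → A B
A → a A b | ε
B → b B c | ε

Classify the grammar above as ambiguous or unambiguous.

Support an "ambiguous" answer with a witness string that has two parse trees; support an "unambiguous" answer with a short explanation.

Unambiguous - every string in the language has a unique parse tree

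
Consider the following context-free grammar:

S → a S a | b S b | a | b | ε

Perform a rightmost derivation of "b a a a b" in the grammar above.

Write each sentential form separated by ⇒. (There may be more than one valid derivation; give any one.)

S ⇒ b S b ⇒ b a S a b ⇒ b a a a b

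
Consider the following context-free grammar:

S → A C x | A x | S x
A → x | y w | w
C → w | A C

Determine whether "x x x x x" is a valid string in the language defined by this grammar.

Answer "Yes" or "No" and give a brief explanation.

Yes - a valid derivation exists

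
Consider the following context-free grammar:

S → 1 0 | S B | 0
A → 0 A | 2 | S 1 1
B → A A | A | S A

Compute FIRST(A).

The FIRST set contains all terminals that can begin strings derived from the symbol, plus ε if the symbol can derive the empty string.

We compute FIRST(A) using the standard algorithm.
FIRST(A) = {0, 1, 2}
FIRST(B) = {0, 1, 2}
FIRST(S) = {0, 1}
Therefore, FIRST(A) = {0, 1, 2}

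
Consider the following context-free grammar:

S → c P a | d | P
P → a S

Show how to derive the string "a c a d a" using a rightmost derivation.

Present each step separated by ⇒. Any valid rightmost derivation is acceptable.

S ⇒ P ⇒ a S ⇒ a c P a ⇒ a c a S a ⇒ a c a d a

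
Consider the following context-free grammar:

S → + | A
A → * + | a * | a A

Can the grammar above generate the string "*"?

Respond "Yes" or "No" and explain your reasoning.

No - no valid derivation exists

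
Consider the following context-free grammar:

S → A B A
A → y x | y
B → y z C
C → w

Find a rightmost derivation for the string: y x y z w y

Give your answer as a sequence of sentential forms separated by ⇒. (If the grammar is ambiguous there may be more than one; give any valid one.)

S ⇒ A B A ⇒ A B y ⇒ A y z C y ⇒ A y z w y ⇒ y x y z w y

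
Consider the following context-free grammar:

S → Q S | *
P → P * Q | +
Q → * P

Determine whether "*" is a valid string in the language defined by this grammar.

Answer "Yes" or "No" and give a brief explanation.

Yes - a valid derivation exists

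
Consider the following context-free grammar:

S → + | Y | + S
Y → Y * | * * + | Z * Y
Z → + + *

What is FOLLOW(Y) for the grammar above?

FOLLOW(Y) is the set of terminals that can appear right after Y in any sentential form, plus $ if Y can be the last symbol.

We compute FOLLOW(Y) using the standard algorithm.
FOLLOW(S) starts with {$}.
FIRST(S) = {*, +}
FIRST(Y) = {*, +}
FIRST(Z) = {+}
FOLLOW(S) = {$}
FOLLOW(Y) = {$, *}
FOLLOW(Z) = {*}
Therefore, FOLLOW(Y) = {$, *}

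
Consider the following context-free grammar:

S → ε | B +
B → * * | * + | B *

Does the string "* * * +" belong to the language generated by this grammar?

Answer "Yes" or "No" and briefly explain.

Yes - a valid derivation exists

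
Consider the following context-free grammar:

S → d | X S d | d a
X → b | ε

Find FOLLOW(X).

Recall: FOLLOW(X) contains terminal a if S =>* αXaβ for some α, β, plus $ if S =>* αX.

We compute FOLLOW(X) using the standard algorithm.
FOLLOW(S) starts with {$}.
FIRST(S) = {b, d}
FIRST(X) = {b, ε}
FOLLOW(S) = {$, d}
FOLLOW(X) = {b, d}
Therefore, FOLLOW(X) = {b, d}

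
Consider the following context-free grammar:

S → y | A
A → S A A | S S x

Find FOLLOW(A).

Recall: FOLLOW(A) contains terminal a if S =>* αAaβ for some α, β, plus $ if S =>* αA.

We compute FOLLOW(A) using the standard algorithm.
FOLLOW(S) starts with {$}.
FIRST(A) = {y}
FIRST(S) = {y}
FOLLOW(A) = {$, x, y}
FOLLOW(S) = {$, x, y}
Therefore, FOLLOW(A) = {$, x, y}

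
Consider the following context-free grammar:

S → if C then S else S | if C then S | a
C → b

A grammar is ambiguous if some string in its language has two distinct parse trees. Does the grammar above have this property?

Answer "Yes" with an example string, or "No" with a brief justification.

Yes - the string 'if b then if b then if b then a else a else a' has two distinct parse trees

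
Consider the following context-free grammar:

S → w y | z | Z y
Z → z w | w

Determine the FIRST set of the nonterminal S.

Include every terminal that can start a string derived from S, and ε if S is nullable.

We compute FIRST(S) using the standard algorithm.
FIRST(S) = {w, z}
FIRST(Z) = {w, z}
Therefore, FIRST(S) = {w, z}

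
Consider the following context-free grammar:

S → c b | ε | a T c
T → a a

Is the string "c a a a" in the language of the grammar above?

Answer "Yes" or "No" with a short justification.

No - no valid derivation exists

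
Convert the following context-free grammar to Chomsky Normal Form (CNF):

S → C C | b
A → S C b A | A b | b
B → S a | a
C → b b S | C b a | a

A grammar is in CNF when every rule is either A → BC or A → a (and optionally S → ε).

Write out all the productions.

S → b; TB → b; A → b; TA → a; B → a; C → a; S → C C; A → S X0; X0 → C X1; X1 → TB A; A → A TB; B → S TA; C → TB X2; X2 → TB S; C → C X3; X3 → TB TA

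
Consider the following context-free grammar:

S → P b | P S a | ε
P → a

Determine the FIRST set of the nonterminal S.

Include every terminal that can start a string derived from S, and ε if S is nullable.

We compute FIRST(S) using the standard algorithm.
FIRST(P) = {a}
FIRST(S) = {a, ε}
Therefore, FIRST(S) = {a, ε}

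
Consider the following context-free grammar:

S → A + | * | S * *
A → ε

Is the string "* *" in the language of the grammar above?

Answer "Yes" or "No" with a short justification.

No - no valid derivation exists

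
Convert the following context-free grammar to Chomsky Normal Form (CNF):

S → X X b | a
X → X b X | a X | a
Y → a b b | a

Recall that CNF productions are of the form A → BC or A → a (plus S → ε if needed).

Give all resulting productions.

TB → b; S → a; TA → a; X → a; Y → a; S → X X0; X0 → X TB; X → X X1; X1 → TB X; X → TA X; Y → TA X2; X2 → TB TB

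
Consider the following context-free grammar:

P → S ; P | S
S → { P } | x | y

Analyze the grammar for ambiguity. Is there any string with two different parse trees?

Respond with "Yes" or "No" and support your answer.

No - the grammar is unambiguous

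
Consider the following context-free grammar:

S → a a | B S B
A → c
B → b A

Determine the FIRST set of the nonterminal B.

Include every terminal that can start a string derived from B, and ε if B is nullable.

We compute FIRST(B) using the standard algorithm.
FIRST(A) = {c}
FIRST(B) = {b}
FIRST(S) = {a, b}
Therefore, FIRST(B) = {b}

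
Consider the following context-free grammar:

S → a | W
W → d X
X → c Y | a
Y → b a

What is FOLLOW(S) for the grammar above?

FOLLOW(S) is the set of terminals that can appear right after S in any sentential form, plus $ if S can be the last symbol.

We compute FOLLOW(S) using the standard algorithm.
FOLLOW(S) starts with {$}.
FIRST(S) = {a, d}
FIRST(W) = {d}
FIRST(X) = {a, c}
FIRST(Y) = {b}
FOLLOW(S) = {$}
FOLLOW(W) = {$}
FOLLOW(X) = {$}
FOLLOW(Y) = {$}
Therefore, FOLLOW(S) = {$}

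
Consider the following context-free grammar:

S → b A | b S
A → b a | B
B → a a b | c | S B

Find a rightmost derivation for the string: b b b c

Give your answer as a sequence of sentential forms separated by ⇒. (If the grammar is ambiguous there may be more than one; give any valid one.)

S ⇒ b S ⇒ b b S ⇒ b b b A ⇒ b b b B ⇒ b b b c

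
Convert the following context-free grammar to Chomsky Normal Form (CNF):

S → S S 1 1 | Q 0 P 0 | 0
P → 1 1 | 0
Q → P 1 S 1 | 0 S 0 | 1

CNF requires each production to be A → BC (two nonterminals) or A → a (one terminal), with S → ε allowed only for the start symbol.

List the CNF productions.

T1 → 1; T0 → 0; S → 0; P → 0; Q → 1; S → S X0; X0 → S X1; X1 → T1 T1; S → Q X2; X2 → T0 X3; X3 → P T0; P → T1 T1; Q → P X4; X4 → T1 X5; X5 → S T1; Q → T0 X6; X6 → S T0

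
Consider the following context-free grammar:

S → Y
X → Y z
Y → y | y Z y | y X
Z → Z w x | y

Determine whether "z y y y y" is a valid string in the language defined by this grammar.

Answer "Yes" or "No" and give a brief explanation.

No - no valid derivation exists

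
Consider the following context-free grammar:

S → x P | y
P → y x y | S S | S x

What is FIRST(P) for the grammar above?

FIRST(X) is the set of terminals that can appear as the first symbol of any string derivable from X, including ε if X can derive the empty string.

We compute FIRST(P) using the standard algorithm.
FIRST(P) = {x, y}
FIRST(S) = {x, y}
Therefore, FIRST(P) = {x, y}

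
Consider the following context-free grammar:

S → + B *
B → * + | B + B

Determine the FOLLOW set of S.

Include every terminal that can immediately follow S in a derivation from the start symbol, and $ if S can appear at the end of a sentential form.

We compute FOLLOW(S) using the standard algorithm.
FOLLOW(S) starts with {$}.
FIRST(B) = {*}
FIRST(S) = {+}
FOLLOW(B) = {*, +}
FOLLOW(S) = {$}
Therefore, FOLLOW(S) = {$}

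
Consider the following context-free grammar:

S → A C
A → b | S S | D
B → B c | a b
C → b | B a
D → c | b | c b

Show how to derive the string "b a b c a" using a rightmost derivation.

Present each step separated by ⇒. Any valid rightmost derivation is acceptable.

S ⇒ A C ⇒ A B a ⇒ A B c a ⇒ A a b c a ⇒ b a b c a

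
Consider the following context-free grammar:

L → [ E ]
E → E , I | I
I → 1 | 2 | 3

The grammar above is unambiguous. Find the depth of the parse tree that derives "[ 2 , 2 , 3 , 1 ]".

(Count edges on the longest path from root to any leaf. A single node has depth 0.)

6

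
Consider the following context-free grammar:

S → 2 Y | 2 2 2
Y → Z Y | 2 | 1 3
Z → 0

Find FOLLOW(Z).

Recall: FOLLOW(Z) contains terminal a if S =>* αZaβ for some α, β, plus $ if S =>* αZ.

We compute FOLLOW(Z) using the standard algorithm.
FOLLOW(S) starts with {$}.
FIRST(S) = {2}
FIRST(Y) = {0, 1, 2}
FIRST(Z) = {0}
FOLLOW(S) = {$}
FOLLOW(Y) = {$}
FOLLOW(Z) = {0, 1, 2}
Therefore, FOLLOW(Z) = {0, 1, 2}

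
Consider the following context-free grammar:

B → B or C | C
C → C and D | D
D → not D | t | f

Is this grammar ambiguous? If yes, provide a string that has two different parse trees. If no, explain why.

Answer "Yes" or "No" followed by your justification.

No - the grammar is unambiguous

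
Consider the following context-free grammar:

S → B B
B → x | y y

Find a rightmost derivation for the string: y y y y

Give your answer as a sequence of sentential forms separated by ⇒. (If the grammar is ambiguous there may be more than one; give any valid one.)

S ⇒ B B ⇒ B y y ⇒ y y y y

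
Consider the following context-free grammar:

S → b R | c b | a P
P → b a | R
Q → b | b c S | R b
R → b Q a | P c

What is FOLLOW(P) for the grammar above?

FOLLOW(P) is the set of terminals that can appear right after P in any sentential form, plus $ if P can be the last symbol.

We compute FOLLOW(P) using the standard algorithm.
FOLLOW(S) starts with {$}.
FIRST(P) = {b}
FIRST(Q) = {b}
FIRST(R) = {b}
FIRST(S) = {a, b, c}
FOLLOW(P) = {$, a, c}
FOLLOW(Q) = {a}
FOLLOW(R) = {$, a, b, c}
FOLLOW(S) = {$, a}
Therefore, FOLLOW(P) = {$, a, c}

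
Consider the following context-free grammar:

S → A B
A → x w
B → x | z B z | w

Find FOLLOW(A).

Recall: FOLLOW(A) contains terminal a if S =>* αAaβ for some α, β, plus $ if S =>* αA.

We compute FOLLOW(A) using the standard algorithm.
FOLLOW(S) starts with {$}.
FIRST(A) = {x}
FIRST(B) = {w, x, z}
FIRST(S) = {x}
FOLLOW(A) = {w, x, z}
FOLLOW(B) = {$, z}
FOLLOW(S) = {$}
Therefore, FOLLOW(A) = {w, x, z}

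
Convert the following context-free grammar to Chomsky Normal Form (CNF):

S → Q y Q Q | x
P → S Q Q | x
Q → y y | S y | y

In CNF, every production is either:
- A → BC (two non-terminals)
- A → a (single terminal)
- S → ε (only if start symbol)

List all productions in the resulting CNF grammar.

TY → y; S → x; P → x; Q → y; S → Q X0; X0 → TY X1; X1 → Q Q; P → S X2; X2 → Q Q; Q → TY TY; Q → S TY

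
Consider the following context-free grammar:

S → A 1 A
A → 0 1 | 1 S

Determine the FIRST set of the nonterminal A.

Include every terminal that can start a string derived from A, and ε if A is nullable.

We compute FIRST(A) using the standard algorithm.
FIRST(A) = {0, 1}
FIRST(S) = {0, 1}
Therefore, FIRST(A) = {0, 1}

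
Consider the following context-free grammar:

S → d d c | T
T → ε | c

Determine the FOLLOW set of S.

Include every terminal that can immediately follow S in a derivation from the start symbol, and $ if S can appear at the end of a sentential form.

We compute FOLLOW(S) using the standard algorithm.
FOLLOW(S) starts with {$}.
FIRST(S) = {c, d, ε}
FIRST(T) = {c, ε}
FOLLOW(S) = {$}
FOLLOW(T) = {$}
Therefore, FOLLOW(S) = {$}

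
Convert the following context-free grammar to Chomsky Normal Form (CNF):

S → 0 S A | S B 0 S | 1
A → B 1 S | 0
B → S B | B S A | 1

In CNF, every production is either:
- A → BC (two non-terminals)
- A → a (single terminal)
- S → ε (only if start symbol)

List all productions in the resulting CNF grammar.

T0 → 0; S → 1; T1 → 1; A → 0; B → 1; S → T0 X0; X0 → S A; S → S X1; X1 → B X2; X2 → T0 S; A → B X3; X3 → T1 S; B → S B; B → B X4; X4 → S A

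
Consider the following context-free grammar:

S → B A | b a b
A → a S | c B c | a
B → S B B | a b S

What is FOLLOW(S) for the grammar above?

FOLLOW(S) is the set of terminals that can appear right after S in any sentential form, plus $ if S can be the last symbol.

We compute FOLLOW(S) using the standard algorithm.
FOLLOW(S) starts with {$}.
FIRST(A) = {a, c}
FIRST(B) = {a, b}
FIRST(S) = {a, b}
FOLLOW(A) = {$, a, b, c}
FOLLOW(B) = {a, b, c}
FOLLOW(S) = {$, a, b, c}
Therefore, FOLLOW(S) = {$, a, b, c}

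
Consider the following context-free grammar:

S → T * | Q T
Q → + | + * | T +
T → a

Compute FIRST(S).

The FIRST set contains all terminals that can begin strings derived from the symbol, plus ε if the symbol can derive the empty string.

We compute FIRST(S) using the standard algorithm.
FIRST(Q) = {+, a}
FIRST(S) = {+, a}
FIRST(T) = {a}
Therefore, FIRST(S) = {+, a}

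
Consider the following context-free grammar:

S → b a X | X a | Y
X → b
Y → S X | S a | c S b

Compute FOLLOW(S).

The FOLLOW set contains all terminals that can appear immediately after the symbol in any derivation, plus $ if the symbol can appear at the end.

We compute FOLLOW(S) using the standard algorithm.
FOLLOW(S) starts with {$}.
FIRST(S) = {b, c}
FIRST(X) = {b}
FIRST(Y) = {b, c}
FOLLOW(S) = {$, a, b}
FOLLOW(X) = {$, a, b}
FOLLOW(Y) = {$, a, b}
Therefore, FOLLOW(S) = {$, a, b}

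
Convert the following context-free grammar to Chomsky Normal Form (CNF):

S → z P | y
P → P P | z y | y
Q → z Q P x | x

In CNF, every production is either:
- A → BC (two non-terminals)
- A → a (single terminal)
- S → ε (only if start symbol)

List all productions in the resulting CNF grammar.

TZ → z; S → y; TY → y; P → y; TX → x; Q → x; S → TZ P; P → P P; P → TZ TY; Q → TZ X0; X0 → Q X1; X1 → P TX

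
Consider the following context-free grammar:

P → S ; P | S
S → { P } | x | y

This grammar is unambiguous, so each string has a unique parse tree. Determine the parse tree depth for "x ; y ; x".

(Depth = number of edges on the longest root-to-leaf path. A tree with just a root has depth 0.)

4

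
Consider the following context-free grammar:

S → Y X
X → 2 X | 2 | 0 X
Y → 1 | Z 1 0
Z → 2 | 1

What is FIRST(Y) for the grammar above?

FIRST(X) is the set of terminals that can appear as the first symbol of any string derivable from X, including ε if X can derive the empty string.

We compute FIRST(Y) using the standard algorithm.
FIRST(S) = {1, 2}
FIRST(X) = {0, 2}
FIRST(Y) = {1, 2}
FIRST(Z) = {1, 2}
Therefore, FIRST(Y) = {1, 2}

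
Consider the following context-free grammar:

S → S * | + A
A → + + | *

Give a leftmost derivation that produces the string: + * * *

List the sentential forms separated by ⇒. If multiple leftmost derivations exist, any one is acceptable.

S ⇒ S * ⇒ S * * ⇒ + A * * ⇒ + * * *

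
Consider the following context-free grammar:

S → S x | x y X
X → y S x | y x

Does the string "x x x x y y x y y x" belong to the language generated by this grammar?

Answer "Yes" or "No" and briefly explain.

No - no valid derivation exists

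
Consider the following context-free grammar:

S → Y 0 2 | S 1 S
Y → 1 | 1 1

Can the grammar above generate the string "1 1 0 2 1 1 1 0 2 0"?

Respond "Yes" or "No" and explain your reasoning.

No - no valid derivation exists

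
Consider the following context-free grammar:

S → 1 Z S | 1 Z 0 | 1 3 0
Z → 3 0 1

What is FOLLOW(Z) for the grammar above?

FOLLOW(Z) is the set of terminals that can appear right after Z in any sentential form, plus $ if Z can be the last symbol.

We compute FOLLOW(Z) using the standard algorithm.
FOLLOW(S) starts with {$}.
FIRST(S) = {1}
FIRST(Z) = {3}
FOLLOW(S) = {$}
FOLLOW(Z) = {0, 1}
Therefore, FOLLOW(Z) = {0, 1}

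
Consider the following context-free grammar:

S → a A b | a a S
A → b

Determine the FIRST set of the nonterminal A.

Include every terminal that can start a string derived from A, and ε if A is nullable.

We compute FIRST(A) using the standard algorithm.
FIRST(A) = {b}
FIRST(S) = {a}
Therefore, FIRST(A) = {b}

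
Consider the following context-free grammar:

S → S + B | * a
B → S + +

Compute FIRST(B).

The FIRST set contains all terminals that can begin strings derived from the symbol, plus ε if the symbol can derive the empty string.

We compute FIRST(B) using the standard algorithm.
FIRST(B) = {*}
FIRST(S) = {*}
Therefore, FIRST(B) = {*}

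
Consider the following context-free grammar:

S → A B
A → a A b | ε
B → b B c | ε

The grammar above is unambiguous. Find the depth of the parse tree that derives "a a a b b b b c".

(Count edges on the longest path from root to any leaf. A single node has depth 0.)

5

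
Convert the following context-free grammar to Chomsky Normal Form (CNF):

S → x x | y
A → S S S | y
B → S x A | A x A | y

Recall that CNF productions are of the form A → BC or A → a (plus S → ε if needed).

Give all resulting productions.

TX → x; S → y; A → y; B → y; S → TX TX; A → S X0; X0 → S S; B → S X1; X1 → TX A; B → A X2; X2 → TX A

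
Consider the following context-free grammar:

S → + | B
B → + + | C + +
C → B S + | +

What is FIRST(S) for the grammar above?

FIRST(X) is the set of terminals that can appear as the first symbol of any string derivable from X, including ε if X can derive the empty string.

We compute FIRST(S) using the standard algorithm.
FIRST(B) = {+}
FIRST(C) = {+}
FIRST(S) = {+}
Therefore, FIRST(S) = {+}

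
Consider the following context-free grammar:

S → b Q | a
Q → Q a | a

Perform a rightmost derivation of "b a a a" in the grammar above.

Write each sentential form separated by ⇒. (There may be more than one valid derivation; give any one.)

S ⇒ b Q ⇒ b Q a ⇒ b Q a a ⇒ b a a a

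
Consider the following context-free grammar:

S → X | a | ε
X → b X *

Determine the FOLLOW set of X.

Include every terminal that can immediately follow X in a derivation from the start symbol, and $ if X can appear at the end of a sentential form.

We compute FOLLOW(X) using the standard algorithm.
FOLLOW(S) starts with {$}.
FIRST(S) = {a, b, ε}
FIRST(X) = {b}
FOLLOW(S) = {$}
FOLLOW(X) = {$, *}
Therefore, FOLLOW(X) = {$, *}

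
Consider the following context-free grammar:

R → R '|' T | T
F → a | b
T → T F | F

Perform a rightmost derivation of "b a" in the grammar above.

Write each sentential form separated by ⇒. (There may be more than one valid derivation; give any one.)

R ⇒ T ⇒ T F ⇒ T a ⇒ F a ⇒ b a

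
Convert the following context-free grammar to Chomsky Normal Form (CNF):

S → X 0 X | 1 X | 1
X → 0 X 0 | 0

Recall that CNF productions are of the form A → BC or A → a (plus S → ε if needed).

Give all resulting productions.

T0 → 0; T1 → 1; S → 1; X → 0; S → X X0; X0 → T0 X; S → T1 X; X → T0 X1; X1 → X T0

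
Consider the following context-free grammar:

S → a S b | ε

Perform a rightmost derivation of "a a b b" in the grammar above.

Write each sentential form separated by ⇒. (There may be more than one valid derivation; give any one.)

S ⇒ a S b ⇒ a a S b b ⇒ a a b b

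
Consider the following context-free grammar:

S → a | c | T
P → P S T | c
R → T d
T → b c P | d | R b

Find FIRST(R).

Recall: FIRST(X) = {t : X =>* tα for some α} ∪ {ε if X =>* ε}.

We compute FIRST(R) using the standard algorithm.
FIRST(P) = {c}
FIRST(R) = {b, d}
FIRST(S) = {a, b, c, d}
FIRST(T) = {b, d}
Therefore, FIRST(R) = {b, d}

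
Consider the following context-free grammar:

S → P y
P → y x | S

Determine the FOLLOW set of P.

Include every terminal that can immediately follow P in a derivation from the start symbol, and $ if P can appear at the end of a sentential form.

We compute FOLLOW(P) using the standard algorithm.
FOLLOW(S) starts with {$}.
FIRST(P) = {y}
FIRST(S) = {y}
FOLLOW(P) = {y}
FOLLOW(S) = {$, y}
Therefore, FOLLOW(P) = {y}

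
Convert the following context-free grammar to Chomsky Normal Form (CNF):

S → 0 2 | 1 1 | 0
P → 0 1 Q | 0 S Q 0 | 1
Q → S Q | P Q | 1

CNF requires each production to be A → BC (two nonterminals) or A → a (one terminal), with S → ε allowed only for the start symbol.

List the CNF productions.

T0 → 0; T2 → 2; T1 → 1; S → 0; P → 1; Q → 1; S → T0 T2; S → T1 T1; P → T0 X0; X0 → T1 Q; P → T0 X1; X1 → S X2; X2 → Q T0; Q → S Q; Q → P Q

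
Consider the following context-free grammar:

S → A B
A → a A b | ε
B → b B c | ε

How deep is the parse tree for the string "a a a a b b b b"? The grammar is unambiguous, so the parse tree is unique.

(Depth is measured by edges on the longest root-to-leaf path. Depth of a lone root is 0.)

6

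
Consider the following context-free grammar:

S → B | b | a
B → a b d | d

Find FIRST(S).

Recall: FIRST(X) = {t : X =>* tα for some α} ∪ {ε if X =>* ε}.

We compute FIRST(S) using the standard algorithm.
FIRST(B) = {a, d}
FIRST(S) = {a, b, d}
Therefore, FIRST(S) = {a, b, d}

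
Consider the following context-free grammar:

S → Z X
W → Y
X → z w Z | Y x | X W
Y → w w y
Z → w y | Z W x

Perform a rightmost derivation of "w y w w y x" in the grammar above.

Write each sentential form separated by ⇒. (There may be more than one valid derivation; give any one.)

S ⇒ Z X ⇒ Z Y x ⇒ Z w w y x ⇒ w y w w y x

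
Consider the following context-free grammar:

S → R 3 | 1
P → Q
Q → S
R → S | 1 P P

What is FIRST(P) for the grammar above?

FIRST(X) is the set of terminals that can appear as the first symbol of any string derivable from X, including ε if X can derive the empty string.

We compute FIRST(P) using the standard algorithm.
FIRST(P) = {1}
FIRST(Q) = {1}
FIRST(R) = {1}
FIRST(S) = {1}
Therefore, FIRST(P) = {1}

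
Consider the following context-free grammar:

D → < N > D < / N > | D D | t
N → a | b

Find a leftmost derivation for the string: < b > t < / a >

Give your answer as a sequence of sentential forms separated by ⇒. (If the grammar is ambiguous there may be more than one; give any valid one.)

D ⇒ < N > D < / N > ⇒ < b > D < / N > ⇒ < b > t < / N > ⇒ < b > t < / a >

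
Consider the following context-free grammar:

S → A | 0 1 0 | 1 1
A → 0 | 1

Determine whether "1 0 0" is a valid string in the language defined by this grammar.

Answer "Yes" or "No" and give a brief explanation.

No - no valid derivation exists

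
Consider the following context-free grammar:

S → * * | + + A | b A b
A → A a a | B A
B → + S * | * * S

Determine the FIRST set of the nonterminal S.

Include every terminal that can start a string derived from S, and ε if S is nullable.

We compute FIRST(S) using the standard algorithm.
FIRST(A) = {*, +}
FIRST(B) = {*, +}
FIRST(S) = {*, +, b}
Therefore, FIRST(S) = {*, +, b}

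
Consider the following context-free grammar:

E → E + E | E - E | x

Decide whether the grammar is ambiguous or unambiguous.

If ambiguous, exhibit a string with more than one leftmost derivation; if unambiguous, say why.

Ambiguous - the string 'x - x + x - x - x' has two distinct leftmost derivations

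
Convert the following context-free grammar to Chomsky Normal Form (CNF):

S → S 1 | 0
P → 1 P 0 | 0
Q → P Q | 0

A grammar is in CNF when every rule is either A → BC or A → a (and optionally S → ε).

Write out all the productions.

T1 → 1; S → 0; T0 → 0; P → 0; Q → 0; S → S T1; P → T1 X0; X0 → P T0; Q → P Q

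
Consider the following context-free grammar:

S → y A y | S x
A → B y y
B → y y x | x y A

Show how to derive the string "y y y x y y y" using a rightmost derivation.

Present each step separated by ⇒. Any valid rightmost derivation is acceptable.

S ⇒ y A y ⇒ y B y y y ⇒ y y y x y y y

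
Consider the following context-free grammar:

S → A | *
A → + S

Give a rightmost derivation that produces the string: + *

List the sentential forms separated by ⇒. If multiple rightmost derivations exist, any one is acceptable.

S ⇒ A ⇒ + S ⇒ + *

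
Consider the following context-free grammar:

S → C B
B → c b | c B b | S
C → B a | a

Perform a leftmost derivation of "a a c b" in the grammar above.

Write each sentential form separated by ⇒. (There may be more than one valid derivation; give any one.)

S ⇒ C B ⇒ a B ⇒ a S ⇒ a C B ⇒ a a B ⇒ a a c b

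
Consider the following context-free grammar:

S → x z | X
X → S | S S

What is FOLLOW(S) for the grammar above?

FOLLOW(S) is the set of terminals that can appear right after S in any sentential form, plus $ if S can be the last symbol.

We compute FOLLOW(S) using the standard algorithm.
FOLLOW(S) starts with {$}.
FIRST(S) = {x}
FIRST(X) = {x}
FOLLOW(S) = {$, x}
FOLLOW(X) = {$, x}
Therefore, FOLLOW(S) = {$, x}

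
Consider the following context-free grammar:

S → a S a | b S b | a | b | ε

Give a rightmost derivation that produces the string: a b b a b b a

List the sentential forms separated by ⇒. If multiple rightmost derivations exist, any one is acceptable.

S ⇒ a S a ⇒ a b S b a ⇒ a b b S b b a ⇒ a b b a b b a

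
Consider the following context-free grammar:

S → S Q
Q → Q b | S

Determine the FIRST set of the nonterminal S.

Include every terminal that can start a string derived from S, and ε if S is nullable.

We compute FIRST(S) using the standard algorithm.
FIRST(Q) = {}
FIRST(S) = {}
Therefore, FIRST(S) = {}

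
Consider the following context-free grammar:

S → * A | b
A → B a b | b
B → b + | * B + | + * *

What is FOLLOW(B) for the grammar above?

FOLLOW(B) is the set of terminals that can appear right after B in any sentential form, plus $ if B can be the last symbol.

We compute FOLLOW(B) using the standard algorithm.
FOLLOW(S) starts with {$}.
FIRST(A) = {*, +, b}
FIRST(B) = {*, +, b}
FIRST(S) = {*, b}
FOLLOW(A) = {$}
FOLLOW(B) = {+, a}
FOLLOW(S) = {$}
Therefore, FOLLOW(B) = {+, a}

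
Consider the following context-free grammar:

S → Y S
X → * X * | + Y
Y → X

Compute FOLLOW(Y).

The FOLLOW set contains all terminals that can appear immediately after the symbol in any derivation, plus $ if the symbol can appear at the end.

We compute FOLLOW(Y) using the standard algorithm.
FOLLOW(S) starts with {$}.
FIRST(S) = {*, +}
FIRST(X) = {*, +}
FIRST(Y) = {*, +}
FOLLOW(S) = {$}
FOLLOW(X) = {*, +}
FOLLOW(Y) = {*, +}
Therefore, FOLLOW(Y) = {*, +}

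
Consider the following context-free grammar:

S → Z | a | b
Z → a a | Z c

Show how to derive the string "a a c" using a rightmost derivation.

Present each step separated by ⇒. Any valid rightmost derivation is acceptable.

S ⇒ Z ⇒ Z c ⇒ a a c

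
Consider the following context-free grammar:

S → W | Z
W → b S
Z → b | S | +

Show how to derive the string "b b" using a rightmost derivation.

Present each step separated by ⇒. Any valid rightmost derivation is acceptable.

S ⇒ W ⇒ b S ⇒ b Z ⇒ b b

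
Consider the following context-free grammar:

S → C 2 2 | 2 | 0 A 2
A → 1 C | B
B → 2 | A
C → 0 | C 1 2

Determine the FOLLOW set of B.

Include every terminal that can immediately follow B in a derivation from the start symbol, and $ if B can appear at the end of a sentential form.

We compute FOLLOW(B) using the standard algorithm.
FOLLOW(S) starts with {$}.
FIRST(A) = {1, 2}
FIRST(B) = {1, 2}
FIRST(C) = {0}
FIRST(S) = {0, 2}
FOLLOW(A) = {2}
FOLLOW(B) = {2}
FOLLOW(C) = {1, 2}
FOLLOW(S) = {$}
Therefore, FOLLOW(B) = {2}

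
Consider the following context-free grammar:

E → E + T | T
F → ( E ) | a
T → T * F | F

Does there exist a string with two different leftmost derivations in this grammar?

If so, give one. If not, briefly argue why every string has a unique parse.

No - every string in the language has a unique leftmost derivation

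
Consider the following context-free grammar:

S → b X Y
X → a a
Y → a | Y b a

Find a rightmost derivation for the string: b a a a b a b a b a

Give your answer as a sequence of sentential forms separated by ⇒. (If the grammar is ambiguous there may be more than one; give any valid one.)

S ⇒ b X Y ⇒ b X Y b a ⇒ b X Y b a b a ⇒ b X Y b a b a b a ⇒ b X a b a b a b a ⇒ b a a a b a b a b a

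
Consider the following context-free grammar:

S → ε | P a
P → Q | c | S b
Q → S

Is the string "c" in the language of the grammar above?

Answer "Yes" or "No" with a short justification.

No - no valid derivation exists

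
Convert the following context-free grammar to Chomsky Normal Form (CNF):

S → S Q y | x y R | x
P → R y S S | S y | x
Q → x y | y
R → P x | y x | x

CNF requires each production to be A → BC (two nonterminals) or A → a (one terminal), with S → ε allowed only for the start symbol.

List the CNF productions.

TY → y; TX → x; S → x; P → x; Q → y; R → x; S → S X0; X0 → Q TY; S → TX X1; X1 → TY R; P → R X2; X2 → TY X3; X3 → S S; P → S TY; Q → TX TY; R → P TX; R → TY TX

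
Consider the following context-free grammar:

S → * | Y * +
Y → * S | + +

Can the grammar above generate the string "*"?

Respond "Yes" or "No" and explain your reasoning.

Yes - a valid derivation exists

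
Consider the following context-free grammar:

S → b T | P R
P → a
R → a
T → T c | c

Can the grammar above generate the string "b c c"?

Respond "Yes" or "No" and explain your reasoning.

Yes - a valid derivation exists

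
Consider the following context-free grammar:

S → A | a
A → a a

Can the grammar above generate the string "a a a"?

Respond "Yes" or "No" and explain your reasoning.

No - no valid derivation exists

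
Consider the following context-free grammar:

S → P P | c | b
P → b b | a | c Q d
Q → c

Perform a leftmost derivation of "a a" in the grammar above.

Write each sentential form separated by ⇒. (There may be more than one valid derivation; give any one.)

S ⇒ P P ⇒ a P ⇒ a a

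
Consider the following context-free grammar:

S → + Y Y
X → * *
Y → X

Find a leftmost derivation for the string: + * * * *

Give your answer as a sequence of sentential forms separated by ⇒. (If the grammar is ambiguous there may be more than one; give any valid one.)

S ⇒ + Y Y ⇒ + X Y ⇒ + * * Y ⇒ + * * X ⇒ + * * * *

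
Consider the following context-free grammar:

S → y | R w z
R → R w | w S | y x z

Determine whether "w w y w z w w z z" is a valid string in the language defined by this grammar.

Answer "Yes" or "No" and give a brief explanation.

No - no valid derivation exists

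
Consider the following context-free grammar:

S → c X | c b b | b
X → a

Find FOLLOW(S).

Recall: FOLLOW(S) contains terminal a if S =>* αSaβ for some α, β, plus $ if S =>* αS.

We compute FOLLOW(S) using the standard algorithm.
FOLLOW(S) starts with {$}.
FIRST(S) = {b, c}
FIRST(X) = {a}
FOLLOW(S) = {$}
FOLLOW(X) = {$}
Therefore, FOLLOW(S) = {$}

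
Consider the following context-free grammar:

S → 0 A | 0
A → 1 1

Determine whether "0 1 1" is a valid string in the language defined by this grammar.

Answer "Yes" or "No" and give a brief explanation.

Yes - a valid derivation exists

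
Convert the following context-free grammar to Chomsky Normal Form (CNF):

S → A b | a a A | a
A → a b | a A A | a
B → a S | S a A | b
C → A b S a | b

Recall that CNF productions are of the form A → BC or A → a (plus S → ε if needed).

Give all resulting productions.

TB → b; TA → a; S → a; A → a; B → b; C → b; S → A TB; S → TA X0; X0 → TA A; A → TA TB; A → TA X1; X1 → A A; B → TA S; B → S X2; X2 → TA A; C → A X3; X3 → TB X4; X4 → S TA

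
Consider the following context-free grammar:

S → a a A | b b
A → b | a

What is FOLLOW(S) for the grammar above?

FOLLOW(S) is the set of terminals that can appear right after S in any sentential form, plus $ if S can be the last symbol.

We compute FOLLOW(S) using the standard algorithm.
FOLLOW(S) starts with {$}.
FIRST(A) = {a, b}
FIRST(S) = {a, b}
FOLLOW(A) = {$}
FOLLOW(S) = {$}
Therefore, FOLLOW(S) = {$}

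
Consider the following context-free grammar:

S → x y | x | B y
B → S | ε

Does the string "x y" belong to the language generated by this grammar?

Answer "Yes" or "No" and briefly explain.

Yes - a valid derivation exists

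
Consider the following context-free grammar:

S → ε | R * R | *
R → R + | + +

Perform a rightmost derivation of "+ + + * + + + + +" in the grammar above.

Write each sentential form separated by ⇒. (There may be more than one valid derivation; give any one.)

S ⇒ R * R ⇒ R * R + ⇒ R * R + + ⇒ R * R + + + ⇒ R * + + + + + ⇒ R + * + + + + + ⇒ + + + * + + + + +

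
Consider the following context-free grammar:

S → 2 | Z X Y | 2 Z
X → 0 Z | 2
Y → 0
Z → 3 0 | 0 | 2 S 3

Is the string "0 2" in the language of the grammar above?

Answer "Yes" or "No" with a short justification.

No - no valid derivation exists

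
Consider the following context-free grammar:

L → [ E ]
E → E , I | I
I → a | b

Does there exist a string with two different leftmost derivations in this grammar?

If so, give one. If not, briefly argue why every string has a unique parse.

No - every string in the language has a unique leftmost derivation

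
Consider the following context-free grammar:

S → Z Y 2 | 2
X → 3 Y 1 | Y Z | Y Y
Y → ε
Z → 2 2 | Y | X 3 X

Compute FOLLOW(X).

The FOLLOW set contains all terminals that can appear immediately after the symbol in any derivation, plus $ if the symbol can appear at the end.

We compute FOLLOW(X) using the standard algorithm.
FOLLOW(S) starts with {$}.
FIRST(S) = {2, 3}
FIRST(X) = {2, 3, ε}
FIRST(Y) = {ε}
FIRST(Z) = {2, 3, ε}
FOLLOW(S) = {$}
FOLLOW(X) = {2, 3}
FOLLOW(Y) = {1, 2, 3}
FOLLOW(Z) = {2, 3}
Therefore, FOLLOW(X) = {2, 3}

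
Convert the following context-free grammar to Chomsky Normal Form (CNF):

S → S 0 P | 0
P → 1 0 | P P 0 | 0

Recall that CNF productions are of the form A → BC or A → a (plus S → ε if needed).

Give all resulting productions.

T0 → 0; S → 0; T1 → 1; P → 0; S → S X0; X0 → T0 P; P → T1 T0; P → P X1; X1 → P T0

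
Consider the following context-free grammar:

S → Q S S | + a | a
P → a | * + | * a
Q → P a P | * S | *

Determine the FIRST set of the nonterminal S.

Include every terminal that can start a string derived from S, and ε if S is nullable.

We compute FIRST(S) using the standard algorithm.
FIRST(P) = {*, a}
FIRST(Q) = {*, a}
FIRST(S) = {*, +, a}
Therefore, FIRST(S) = {*, +, a}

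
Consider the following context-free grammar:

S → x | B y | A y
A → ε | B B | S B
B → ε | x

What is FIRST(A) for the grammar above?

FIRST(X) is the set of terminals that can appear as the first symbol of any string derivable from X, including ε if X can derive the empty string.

We compute FIRST(A) using the standard algorithm.
FIRST(A) = {x, y, ε}
FIRST(B) = {x, ε}
FIRST(S) = {x, y}
Therefore, FIRST(A) = {x, y, ε}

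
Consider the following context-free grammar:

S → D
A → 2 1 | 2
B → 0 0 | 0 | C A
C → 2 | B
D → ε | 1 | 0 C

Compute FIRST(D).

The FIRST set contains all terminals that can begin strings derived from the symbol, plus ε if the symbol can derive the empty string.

We compute FIRST(D) using the standard algorithm.
FIRST(A) = {2}
FIRST(B) = {0, 2}
FIRST(C) = {0, 2}
FIRST(D) = {0, 1, ε}
FIRST(S) = {0, 1, ε}
Therefore, FIRST(D) = {0, 1, ε}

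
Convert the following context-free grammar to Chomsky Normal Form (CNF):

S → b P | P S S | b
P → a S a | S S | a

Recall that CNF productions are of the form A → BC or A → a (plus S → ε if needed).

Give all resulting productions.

TB → b; S → b; TA → a; P → a; S → TB P; S → P X0; X0 → S S; P → TA X1; X1 → S TA; P → S S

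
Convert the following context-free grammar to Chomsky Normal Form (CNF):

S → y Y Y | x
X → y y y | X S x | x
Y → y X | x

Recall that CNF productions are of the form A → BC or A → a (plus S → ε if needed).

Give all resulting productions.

TY → y; S → x; TX → x; X → x; Y → x; S → TY X0; X0 → Y Y; X → TY X1; X1 → TY TY; X → X X2; X2 → S TX; Y → TY X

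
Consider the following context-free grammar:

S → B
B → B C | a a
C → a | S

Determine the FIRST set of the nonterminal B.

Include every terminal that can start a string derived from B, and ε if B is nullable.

We compute FIRST(B) using the standard algorithm.
FIRST(B) = {a}
FIRST(C) = {a}
FIRST(S) = {a}
Therefore, FIRST(B) = {a}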